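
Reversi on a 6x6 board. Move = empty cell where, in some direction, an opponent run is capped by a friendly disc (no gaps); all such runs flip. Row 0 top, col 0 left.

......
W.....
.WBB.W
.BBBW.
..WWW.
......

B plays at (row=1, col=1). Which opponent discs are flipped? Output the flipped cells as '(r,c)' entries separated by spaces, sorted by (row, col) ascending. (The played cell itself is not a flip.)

Dir NW: first cell '.' (not opp) -> no flip
Dir N: first cell '.' (not opp) -> no flip
Dir NE: first cell '.' (not opp) -> no flip
Dir W: opp run (1,0), next=edge -> no flip
Dir E: first cell '.' (not opp) -> no flip
Dir SW: first cell '.' (not opp) -> no flip
Dir S: opp run (2,1) capped by B -> flip
Dir SE: first cell 'B' (not opp) -> no flip

Answer: (2,1)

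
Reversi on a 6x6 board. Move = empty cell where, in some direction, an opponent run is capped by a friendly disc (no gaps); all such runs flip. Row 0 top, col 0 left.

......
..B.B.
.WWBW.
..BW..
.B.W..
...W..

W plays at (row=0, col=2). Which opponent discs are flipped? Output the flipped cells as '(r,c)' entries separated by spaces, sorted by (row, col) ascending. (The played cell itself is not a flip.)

Dir NW: edge -> no flip
Dir N: edge -> no flip
Dir NE: edge -> no flip
Dir W: first cell '.' (not opp) -> no flip
Dir E: first cell '.' (not opp) -> no flip
Dir SW: first cell '.' (not opp) -> no flip
Dir S: opp run (1,2) capped by W -> flip
Dir SE: first cell '.' (not opp) -> no flip

Answer: (1,2)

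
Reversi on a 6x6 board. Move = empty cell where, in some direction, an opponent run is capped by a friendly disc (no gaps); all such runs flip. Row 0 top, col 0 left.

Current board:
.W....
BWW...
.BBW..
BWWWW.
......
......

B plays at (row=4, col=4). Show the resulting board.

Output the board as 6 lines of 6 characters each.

Place B at (4,4); scan 8 dirs for brackets.
Dir NW: opp run (3,3) capped by B -> flip
Dir N: opp run (3,4), next='.' -> no flip
Dir NE: first cell '.' (not opp) -> no flip
Dir W: first cell '.' (not opp) -> no flip
Dir E: first cell '.' (not opp) -> no flip
Dir SW: first cell '.' (not opp) -> no flip
Dir S: first cell '.' (not opp) -> no flip
Dir SE: first cell '.' (not opp) -> no flip
All flips: (3,3)

Answer: .W....
BWW...
.BBW..
BWWBW.
....B.
......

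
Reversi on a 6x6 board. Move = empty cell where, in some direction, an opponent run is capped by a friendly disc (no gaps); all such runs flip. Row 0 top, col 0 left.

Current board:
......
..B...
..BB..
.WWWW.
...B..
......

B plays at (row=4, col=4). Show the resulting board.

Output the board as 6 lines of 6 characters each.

Answer: ......
..B...
..BB..
.WWBW.
...BB.
......

Derivation:
Place B at (4,4); scan 8 dirs for brackets.
Dir NW: opp run (3,3) capped by B -> flip
Dir N: opp run (3,4), next='.' -> no flip
Dir NE: first cell '.' (not opp) -> no flip
Dir W: first cell 'B' (not opp) -> no flip
Dir E: first cell '.' (not opp) -> no flip
Dir SW: first cell '.' (not opp) -> no flip
Dir S: first cell '.' (not opp) -> no flip
Dir SE: first cell '.' (not opp) -> no flip
All flips: (3,3)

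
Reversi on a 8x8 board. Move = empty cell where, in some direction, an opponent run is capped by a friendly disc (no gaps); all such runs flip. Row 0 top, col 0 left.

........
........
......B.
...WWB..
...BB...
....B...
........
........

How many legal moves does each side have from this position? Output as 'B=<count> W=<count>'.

Answer: B=5 W=5

Derivation:
-- B to move --
(2,2): flips 1 -> legal
(2,3): flips 1 -> legal
(2,4): flips 1 -> legal
(2,5): flips 1 -> legal
(3,2): flips 2 -> legal
(4,2): no bracket -> illegal
(4,5): no bracket -> illegal
B mobility = 5
-- W to move --
(1,5): no bracket -> illegal
(1,6): no bracket -> illegal
(1,7): no bracket -> illegal
(2,4): no bracket -> illegal
(2,5): no bracket -> illegal
(2,7): no bracket -> illegal
(3,2): no bracket -> illegal
(3,6): flips 1 -> legal
(3,7): no bracket -> illegal
(4,2): no bracket -> illegal
(4,5): no bracket -> illegal
(4,6): no bracket -> illegal
(5,2): flips 1 -> legal
(5,3): flips 1 -> legal
(5,5): flips 1 -> legal
(6,3): no bracket -> illegal
(6,4): flips 2 -> legal
(6,5): no bracket -> illegal
W mobility = 5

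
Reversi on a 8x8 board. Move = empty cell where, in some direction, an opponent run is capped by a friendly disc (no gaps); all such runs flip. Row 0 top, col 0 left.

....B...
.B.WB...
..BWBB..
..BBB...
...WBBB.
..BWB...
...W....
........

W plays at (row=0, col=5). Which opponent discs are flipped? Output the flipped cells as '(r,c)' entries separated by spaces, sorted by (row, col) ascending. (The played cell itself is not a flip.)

Dir NW: edge -> no flip
Dir N: edge -> no flip
Dir NE: edge -> no flip
Dir W: opp run (0,4), next='.' -> no flip
Dir E: first cell '.' (not opp) -> no flip
Dir SW: opp run (1,4) capped by W -> flip
Dir S: first cell '.' (not opp) -> no flip
Dir SE: first cell '.' (not opp) -> no flip

Answer: (1,4)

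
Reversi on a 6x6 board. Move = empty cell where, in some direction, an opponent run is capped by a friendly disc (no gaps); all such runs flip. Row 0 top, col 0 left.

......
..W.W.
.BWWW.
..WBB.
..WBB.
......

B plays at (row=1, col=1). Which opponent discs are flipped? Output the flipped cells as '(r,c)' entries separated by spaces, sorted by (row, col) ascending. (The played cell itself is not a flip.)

Answer: (2,2)

Derivation:
Dir NW: first cell '.' (not opp) -> no flip
Dir N: first cell '.' (not opp) -> no flip
Dir NE: first cell '.' (not opp) -> no flip
Dir W: first cell '.' (not opp) -> no flip
Dir E: opp run (1,2), next='.' -> no flip
Dir SW: first cell '.' (not opp) -> no flip
Dir S: first cell 'B' (not opp) -> no flip
Dir SE: opp run (2,2) capped by B -> flip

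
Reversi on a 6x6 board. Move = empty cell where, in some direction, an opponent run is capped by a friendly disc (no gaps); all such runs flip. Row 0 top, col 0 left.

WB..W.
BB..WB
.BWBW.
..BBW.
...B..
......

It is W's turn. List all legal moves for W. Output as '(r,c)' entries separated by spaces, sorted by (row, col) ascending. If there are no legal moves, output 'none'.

Answer: (0,2) (1,2) (2,0) (3,1) (4,1) (4,2) (4,4) (5,2)

Derivation:
(0,2): flips 1 -> legal
(0,5): no bracket -> illegal
(1,2): flips 1 -> legal
(1,3): no bracket -> illegal
(2,0): flips 2 -> legal
(2,5): no bracket -> illegal
(3,0): no bracket -> illegal
(3,1): flips 2 -> legal
(4,1): flips 2 -> legal
(4,2): flips 2 -> legal
(4,4): flips 1 -> legal
(5,2): flips 1 -> legal
(5,3): no bracket -> illegal
(5,4): no bracket -> illegal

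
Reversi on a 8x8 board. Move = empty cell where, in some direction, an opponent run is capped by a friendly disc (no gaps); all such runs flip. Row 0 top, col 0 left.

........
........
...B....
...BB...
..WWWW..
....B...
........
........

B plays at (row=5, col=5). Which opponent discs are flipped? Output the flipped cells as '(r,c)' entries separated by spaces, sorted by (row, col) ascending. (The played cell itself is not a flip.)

Answer: (4,4)

Derivation:
Dir NW: opp run (4,4) capped by B -> flip
Dir N: opp run (4,5), next='.' -> no flip
Dir NE: first cell '.' (not opp) -> no flip
Dir W: first cell 'B' (not opp) -> no flip
Dir E: first cell '.' (not opp) -> no flip
Dir SW: first cell '.' (not opp) -> no flip
Dir S: first cell '.' (not opp) -> no flip
Dir SE: first cell '.' (not opp) -> no flip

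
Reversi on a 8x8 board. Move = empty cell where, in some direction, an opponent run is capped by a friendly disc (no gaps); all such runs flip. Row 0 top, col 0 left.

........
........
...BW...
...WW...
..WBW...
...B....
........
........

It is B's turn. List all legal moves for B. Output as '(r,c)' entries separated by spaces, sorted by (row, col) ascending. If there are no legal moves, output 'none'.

(1,3): no bracket -> illegal
(1,4): no bracket -> illegal
(1,5): no bracket -> illegal
(2,2): no bracket -> illegal
(2,5): flips 2 -> legal
(3,1): flips 1 -> legal
(3,2): no bracket -> illegal
(3,5): flips 1 -> legal
(4,1): flips 1 -> legal
(4,5): flips 2 -> legal
(5,1): no bracket -> illegal
(5,2): no bracket -> illegal
(5,4): no bracket -> illegal
(5,5): no bracket -> illegal

Answer: (2,5) (3,1) (3,5) (4,1) (4,5)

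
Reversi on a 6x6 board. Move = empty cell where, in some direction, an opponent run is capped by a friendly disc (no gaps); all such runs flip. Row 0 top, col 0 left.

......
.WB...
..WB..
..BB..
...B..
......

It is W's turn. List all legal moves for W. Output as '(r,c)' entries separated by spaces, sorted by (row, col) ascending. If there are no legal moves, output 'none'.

Answer: (0,2) (1,3) (2,4) (4,2) (4,4)

Derivation:
(0,1): no bracket -> illegal
(0,2): flips 1 -> legal
(0,3): no bracket -> illegal
(1,3): flips 1 -> legal
(1,4): no bracket -> illegal
(2,1): no bracket -> illegal
(2,4): flips 1 -> legal
(3,1): no bracket -> illegal
(3,4): no bracket -> illegal
(4,1): no bracket -> illegal
(4,2): flips 1 -> legal
(4,4): flips 1 -> legal
(5,2): no bracket -> illegal
(5,3): no bracket -> illegal
(5,4): no bracket -> illegal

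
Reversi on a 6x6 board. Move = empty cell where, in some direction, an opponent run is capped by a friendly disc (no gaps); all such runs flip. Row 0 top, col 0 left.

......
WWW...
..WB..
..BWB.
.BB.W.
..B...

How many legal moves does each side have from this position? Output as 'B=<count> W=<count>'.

-- B to move --
(0,0): no bracket -> illegal
(0,1): flips 1 -> legal
(0,2): flips 2 -> legal
(0,3): no bracket -> illegal
(1,3): no bracket -> illegal
(2,0): no bracket -> illegal
(2,1): flips 1 -> legal
(2,4): flips 1 -> legal
(3,1): no bracket -> illegal
(3,5): no bracket -> illegal
(4,3): flips 1 -> legal
(4,5): no bracket -> illegal
(5,3): no bracket -> illegal
(5,4): flips 1 -> legal
(5,5): no bracket -> illegal
B mobility = 6
-- W to move --
(1,3): flips 1 -> legal
(1,4): no bracket -> illegal
(2,1): no bracket -> illegal
(2,4): flips 2 -> legal
(2,5): no bracket -> illegal
(3,0): no bracket -> illegal
(3,1): flips 1 -> legal
(3,5): flips 1 -> legal
(4,0): no bracket -> illegal
(4,3): no bracket -> illegal
(4,5): flips 2 -> legal
(5,0): no bracket -> illegal
(5,1): flips 1 -> legal
(5,3): no bracket -> illegal
W mobility = 6

Answer: B=6 W=6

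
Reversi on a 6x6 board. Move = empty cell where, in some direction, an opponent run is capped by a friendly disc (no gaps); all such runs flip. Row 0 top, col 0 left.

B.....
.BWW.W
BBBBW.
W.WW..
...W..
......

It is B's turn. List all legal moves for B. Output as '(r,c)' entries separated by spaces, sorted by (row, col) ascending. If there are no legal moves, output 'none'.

(0,1): flips 1 -> legal
(0,2): flips 1 -> legal
(0,3): flips 2 -> legal
(0,4): flips 1 -> legal
(0,5): no bracket -> illegal
(1,4): flips 2 -> legal
(2,5): flips 1 -> legal
(3,1): no bracket -> illegal
(3,4): no bracket -> illegal
(3,5): no bracket -> illegal
(4,0): flips 1 -> legal
(4,1): flips 1 -> legal
(4,2): flips 1 -> legal
(4,4): flips 1 -> legal
(5,2): no bracket -> illegal
(5,3): flips 2 -> legal
(5,4): flips 2 -> legal

Answer: (0,1) (0,2) (0,3) (0,4) (1,4) (2,5) (4,0) (4,1) (4,2) (4,4) (5,3) (5,4)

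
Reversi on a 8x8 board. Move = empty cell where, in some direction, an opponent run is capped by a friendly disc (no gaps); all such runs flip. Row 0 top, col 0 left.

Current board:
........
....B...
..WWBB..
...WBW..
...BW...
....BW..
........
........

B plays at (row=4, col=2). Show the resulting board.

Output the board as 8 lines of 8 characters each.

Place B at (4,2); scan 8 dirs for brackets.
Dir NW: first cell '.' (not opp) -> no flip
Dir N: first cell '.' (not opp) -> no flip
Dir NE: opp run (3,3) capped by B -> flip
Dir W: first cell '.' (not opp) -> no flip
Dir E: first cell 'B' (not opp) -> no flip
Dir SW: first cell '.' (not opp) -> no flip
Dir S: first cell '.' (not opp) -> no flip
Dir SE: first cell '.' (not opp) -> no flip
All flips: (3,3)

Answer: ........
....B...
..WWBB..
...BBW..
..BBW...
....BW..
........
........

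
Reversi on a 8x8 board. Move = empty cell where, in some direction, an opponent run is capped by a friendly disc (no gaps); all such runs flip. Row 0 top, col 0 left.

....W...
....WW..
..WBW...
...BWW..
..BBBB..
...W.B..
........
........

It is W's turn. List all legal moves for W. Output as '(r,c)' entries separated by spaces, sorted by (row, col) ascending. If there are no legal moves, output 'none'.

Answer: (1,2) (1,3) (3,1) (3,2) (5,1) (5,2) (5,4) (5,6) (6,5) (6,6)

Derivation:
(1,2): flips 1 -> legal
(1,3): flips 3 -> legal
(3,1): flips 1 -> legal
(3,2): flips 2 -> legal
(3,6): no bracket -> illegal
(4,1): no bracket -> illegal
(4,6): no bracket -> illegal
(5,1): flips 2 -> legal
(5,2): flips 1 -> legal
(5,4): flips 1 -> legal
(5,6): flips 1 -> legal
(6,4): no bracket -> illegal
(6,5): flips 2 -> legal
(6,6): flips 3 -> legal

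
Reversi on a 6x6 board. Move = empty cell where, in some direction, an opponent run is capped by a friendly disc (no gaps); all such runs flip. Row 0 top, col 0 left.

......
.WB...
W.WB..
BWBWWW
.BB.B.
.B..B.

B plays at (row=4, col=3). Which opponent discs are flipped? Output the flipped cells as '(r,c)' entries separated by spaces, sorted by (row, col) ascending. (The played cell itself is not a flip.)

Dir NW: first cell 'B' (not opp) -> no flip
Dir N: opp run (3,3) capped by B -> flip
Dir NE: opp run (3,4), next='.' -> no flip
Dir W: first cell 'B' (not opp) -> no flip
Dir E: first cell 'B' (not opp) -> no flip
Dir SW: first cell '.' (not opp) -> no flip
Dir S: first cell '.' (not opp) -> no flip
Dir SE: first cell 'B' (not opp) -> no flip

Answer: (3,3)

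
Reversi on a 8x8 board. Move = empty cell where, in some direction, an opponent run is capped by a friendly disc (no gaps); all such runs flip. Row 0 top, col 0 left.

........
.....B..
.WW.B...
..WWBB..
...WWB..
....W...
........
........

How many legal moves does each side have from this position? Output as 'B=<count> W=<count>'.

-- B to move --
(1,0): no bracket -> illegal
(1,1): no bracket -> illegal
(1,2): no bracket -> illegal
(1,3): no bracket -> illegal
(2,0): no bracket -> illegal
(2,3): no bracket -> illegal
(3,0): no bracket -> illegal
(3,1): flips 2 -> legal
(4,1): no bracket -> illegal
(4,2): flips 3 -> legal
(5,2): flips 1 -> legal
(5,3): flips 1 -> legal
(5,5): no bracket -> illegal
(6,3): flips 1 -> legal
(6,4): flips 2 -> legal
(6,5): no bracket -> illegal
B mobility = 6
-- W to move --
(0,4): no bracket -> illegal
(0,5): no bracket -> illegal
(0,6): flips 2 -> legal
(1,3): no bracket -> illegal
(1,4): flips 2 -> legal
(1,6): no bracket -> illegal
(2,3): no bracket -> illegal
(2,5): flips 1 -> legal
(2,6): flips 1 -> legal
(3,6): flips 3 -> legal
(4,6): flips 1 -> legal
(5,5): no bracket -> illegal
(5,6): no bracket -> illegal
W mobility = 6

Answer: B=6 W=6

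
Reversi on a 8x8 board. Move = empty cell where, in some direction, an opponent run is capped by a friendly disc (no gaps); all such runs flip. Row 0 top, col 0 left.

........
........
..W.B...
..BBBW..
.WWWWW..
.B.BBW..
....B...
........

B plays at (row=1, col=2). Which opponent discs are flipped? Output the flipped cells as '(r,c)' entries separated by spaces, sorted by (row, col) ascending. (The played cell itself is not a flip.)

Dir NW: first cell '.' (not opp) -> no flip
Dir N: first cell '.' (not opp) -> no flip
Dir NE: first cell '.' (not opp) -> no flip
Dir W: first cell '.' (not opp) -> no flip
Dir E: first cell '.' (not opp) -> no flip
Dir SW: first cell '.' (not opp) -> no flip
Dir S: opp run (2,2) capped by B -> flip
Dir SE: first cell '.' (not opp) -> no flip

Answer: (2,2)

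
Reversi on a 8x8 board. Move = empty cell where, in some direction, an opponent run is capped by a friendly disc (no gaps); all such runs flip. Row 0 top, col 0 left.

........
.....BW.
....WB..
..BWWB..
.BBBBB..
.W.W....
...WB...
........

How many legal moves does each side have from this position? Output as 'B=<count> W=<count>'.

-- B to move --
(0,5): no bracket -> illegal
(0,6): no bracket -> illegal
(0,7): flips 1 -> legal
(1,3): flips 1 -> legal
(1,4): flips 2 -> legal
(1,7): flips 1 -> legal
(2,2): flips 1 -> legal
(2,3): flips 3 -> legal
(2,6): no bracket -> illegal
(2,7): no bracket -> illegal
(4,0): no bracket -> illegal
(5,0): no bracket -> illegal
(5,2): no bracket -> illegal
(5,4): no bracket -> illegal
(6,0): flips 1 -> legal
(6,1): flips 1 -> legal
(6,2): flips 2 -> legal
(7,2): no bracket -> illegal
(7,3): flips 2 -> legal
(7,4): no bracket -> illegal
B mobility = 10
-- W to move --
(0,4): no bracket -> illegal
(0,5): no bracket -> illegal
(0,6): flips 1 -> legal
(1,4): flips 1 -> legal
(2,1): no bracket -> illegal
(2,2): no bracket -> illegal
(2,3): no bracket -> illegal
(2,6): flips 3 -> legal
(3,0): no bracket -> illegal
(3,1): flips 3 -> legal
(3,6): flips 1 -> legal
(4,0): no bracket -> illegal
(4,6): flips 1 -> legal
(5,0): no bracket -> illegal
(5,2): flips 1 -> legal
(5,4): flips 1 -> legal
(5,5): flips 1 -> legal
(5,6): flips 1 -> legal
(6,5): flips 1 -> legal
(7,3): no bracket -> illegal
(7,4): no bracket -> illegal
(7,5): flips 1 -> legal
W mobility = 12

Answer: B=10 W=12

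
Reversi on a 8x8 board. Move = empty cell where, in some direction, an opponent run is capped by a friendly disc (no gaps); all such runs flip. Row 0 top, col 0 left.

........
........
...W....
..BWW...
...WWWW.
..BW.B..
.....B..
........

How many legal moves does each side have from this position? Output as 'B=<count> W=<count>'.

Answer: B=6 W=8

Derivation:
-- B to move --
(1,2): no bracket -> illegal
(1,3): no bracket -> illegal
(1,4): flips 1 -> legal
(2,2): flips 2 -> legal
(2,4): no bracket -> illegal
(2,5): flips 2 -> legal
(3,5): flips 3 -> legal
(3,6): no bracket -> illegal
(3,7): flips 1 -> legal
(4,2): no bracket -> illegal
(4,7): no bracket -> illegal
(5,4): flips 2 -> legal
(5,6): no bracket -> illegal
(5,7): no bracket -> illegal
(6,2): no bracket -> illegal
(6,3): no bracket -> illegal
(6,4): no bracket -> illegal
B mobility = 6
-- W to move --
(2,1): flips 1 -> legal
(2,2): no bracket -> illegal
(3,1): flips 1 -> legal
(4,1): flips 1 -> legal
(4,2): no bracket -> illegal
(5,1): flips 1 -> legal
(5,4): no bracket -> illegal
(5,6): no bracket -> illegal
(6,1): flips 1 -> legal
(6,2): no bracket -> illegal
(6,3): no bracket -> illegal
(6,4): flips 1 -> legal
(6,6): flips 1 -> legal
(7,4): no bracket -> illegal
(7,5): flips 2 -> legal
(7,6): no bracket -> illegal
W mobility = 8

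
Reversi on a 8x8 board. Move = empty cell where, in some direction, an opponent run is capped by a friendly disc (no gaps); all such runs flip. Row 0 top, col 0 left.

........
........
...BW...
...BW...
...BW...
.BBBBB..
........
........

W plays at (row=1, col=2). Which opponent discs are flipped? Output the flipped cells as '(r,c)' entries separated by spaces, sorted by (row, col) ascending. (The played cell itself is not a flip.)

Answer: (2,3)

Derivation:
Dir NW: first cell '.' (not opp) -> no flip
Dir N: first cell '.' (not opp) -> no flip
Dir NE: first cell '.' (not opp) -> no flip
Dir W: first cell '.' (not opp) -> no flip
Dir E: first cell '.' (not opp) -> no flip
Dir SW: first cell '.' (not opp) -> no flip
Dir S: first cell '.' (not opp) -> no flip
Dir SE: opp run (2,3) capped by W -> flip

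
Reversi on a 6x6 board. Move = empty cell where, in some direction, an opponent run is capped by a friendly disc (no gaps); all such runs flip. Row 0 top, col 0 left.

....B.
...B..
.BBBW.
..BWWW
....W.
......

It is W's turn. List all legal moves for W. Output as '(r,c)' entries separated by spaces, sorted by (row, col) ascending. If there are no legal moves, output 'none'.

(0,2): flips 1 -> legal
(0,3): flips 2 -> legal
(0,5): no bracket -> illegal
(1,0): no bracket -> illegal
(1,1): flips 1 -> legal
(1,2): flips 1 -> legal
(1,4): no bracket -> illegal
(1,5): no bracket -> illegal
(2,0): flips 3 -> legal
(3,0): no bracket -> illegal
(3,1): flips 1 -> legal
(4,1): no bracket -> illegal
(4,2): no bracket -> illegal
(4,3): no bracket -> illegal

Answer: (0,2) (0,3) (1,1) (1,2) (2,0) (3,1)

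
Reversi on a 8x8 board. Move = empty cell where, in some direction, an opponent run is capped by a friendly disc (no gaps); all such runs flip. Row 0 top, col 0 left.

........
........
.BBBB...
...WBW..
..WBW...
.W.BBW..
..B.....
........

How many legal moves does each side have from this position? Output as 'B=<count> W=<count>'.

Answer: B=11 W=9

Derivation:
-- B to move --
(2,5): no bracket -> illegal
(2,6): flips 2 -> legal
(3,1): flips 1 -> legal
(3,2): flips 1 -> legal
(3,6): flips 1 -> legal
(4,0): flips 1 -> legal
(4,1): flips 1 -> legal
(4,5): flips 1 -> legal
(4,6): flips 1 -> legal
(5,0): no bracket -> illegal
(5,2): no bracket -> illegal
(5,6): flips 1 -> legal
(6,0): flips 3 -> legal
(6,1): no bracket -> illegal
(6,4): no bracket -> illegal
(6,5): no bracket -> illegal
(6,6): flips 3 -> legal
B mobility = 11
-- W to move --
(1,0): no bracket -> illegal
(1,1): flips 1 -> legal
(1,2): no bracket -> illegal
(1,3): flips 2 -> legal
(1,4): flips 2 -> legal
(1,5): flips 1 -> legal
(2,0): no bracket -> illegal
(2,5): no bracket -> illegal
(3,0): no bracket -> illegal
(3,1): no bracket -> illegal
(3,2): no bracket -> illegal
(4,5): no bracket -> illegal
(5,2): flips 2 -> legal
(6,1): no bracket -> illegal
(6,3): flips 2 -> legal
(6,4): flips 2 -> legal
(6,5): no bracket -> illegal
(7,1): flips 2 -> legal
(7,2): no bracket -> illegal
(7,3): flips 1 -> legal
W mobility = 9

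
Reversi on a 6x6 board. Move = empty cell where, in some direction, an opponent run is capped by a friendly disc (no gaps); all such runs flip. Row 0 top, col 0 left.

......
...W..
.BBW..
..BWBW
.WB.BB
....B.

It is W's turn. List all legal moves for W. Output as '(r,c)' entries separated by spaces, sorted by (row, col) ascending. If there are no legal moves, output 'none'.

(1,0): no bracket -> illegal
(1,1): flips 1 -> legal
(1,2): no bracket -> illegal
(2,0): flips 2 -> legal
(2,4): no bracket -> illegal
(2,5): no bracket -> illegal
(3,0): no bracket -> illegal
(3,1): flips 2 -> legal
(4,3): flips 1 -> legal
(5,1): flips 1 -> legal
(5,2): no bracket -> illegal
(5,3): flips 1 -> legal
(5,5): flips 2 -> legal

Answer: (1,1) (2,0) (3,1) (4,3) (5,1) (5,3) (5,5)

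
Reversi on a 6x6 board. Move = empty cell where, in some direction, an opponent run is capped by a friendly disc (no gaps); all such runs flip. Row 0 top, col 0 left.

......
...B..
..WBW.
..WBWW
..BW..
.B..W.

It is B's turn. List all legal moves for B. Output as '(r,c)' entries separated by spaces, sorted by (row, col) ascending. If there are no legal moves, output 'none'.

Answer: (1,1) (1,2) (1,5) (2,1) (2,5) (3,1) (4,1) (4,4) (4,5) (5,3)

Derivation:
(1,1): flips 1 -> legal
(1,2): flips 2 -> legal
(1,4): no bracket -> illegal
(1,5): flips 1 -> legal
(2,1): flips 1 -> legal
(2,5): flips 1 -> legal
(3,1): flips 2 -> legal
(4,1): flips 1 -> legal
(4,4): flips 1 -> legal
(4,5): flips 1 -> legal
(5,2): no bracket -> illegal
(5,3): flips 1 -> legal
(5,5): no bracket -> illegal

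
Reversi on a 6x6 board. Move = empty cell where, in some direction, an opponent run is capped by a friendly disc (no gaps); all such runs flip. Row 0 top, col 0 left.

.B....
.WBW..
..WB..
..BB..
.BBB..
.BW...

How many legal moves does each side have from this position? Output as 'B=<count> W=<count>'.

Answer: B=6 W=7

Derivation:
-- B to move --
(0,0): flips 2 -> legal
(0,2): no bracket -> illegal
(0,3): flips 1 -> legal
(0,4): no bracket -> illegal
(1,0): flips 1 -> legal
(1,4): flips 1 -> legal
(2,0): no bracket -> illegal
(2,1): flips 2 -> legal
(2,4): no bracket -> illegal
(3,1): no bracket -> illegal
(5,3): flips 1 -> legal
B mobility = 6
-- W to move --
(0,0): no bracket -> illegal
(0,2): flips 1 -> legal
(0,3): no bracket -> illegal
(1,0): no bracket -> illegal
(1,4): no bracket -> illegal
(2,1): no bracket -> illegal
(2,4): flips 1 -> legal
(3,0): flips 1 -> legal
(3,1): no bracket -> illegal
(3,4): flips 1 -> legal
(4,0): no bracket -> illegal
(4,4): flips 1 -> legal
(5,0): flips 1 -> legal
(5,3): flips 3 -> legal
(5,4): no bracket -> illegal
W mobility = 7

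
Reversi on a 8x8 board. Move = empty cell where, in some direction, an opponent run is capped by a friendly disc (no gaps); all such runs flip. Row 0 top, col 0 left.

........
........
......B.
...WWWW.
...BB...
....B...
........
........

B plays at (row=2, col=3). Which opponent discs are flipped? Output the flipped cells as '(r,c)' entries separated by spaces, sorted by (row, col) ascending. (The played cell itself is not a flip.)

Dir NW: first cell '.' (not opp) -> no flip
Dir N: first cell '.' (not opp) -> no flip
Dir NE: first cell '.' (not opp) -> no flip
Dir W: first cell '.' (not opp) -> no flip
Dir E: first cell '.' (not opp) -> no flip
Dir SW: first cell '.' (not opp) -> no flip
Dir S: opp run (3,3) capped by B -> flip
Dir SE: opp run (3,4), next='.' -> no flip

Answer: (3,3)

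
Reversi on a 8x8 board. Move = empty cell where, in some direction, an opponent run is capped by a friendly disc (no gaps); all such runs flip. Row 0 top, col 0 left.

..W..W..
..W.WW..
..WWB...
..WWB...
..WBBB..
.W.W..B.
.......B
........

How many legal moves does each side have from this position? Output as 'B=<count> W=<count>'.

-- B to move --
(0,1): flips 2 -> legal
(0,3): no bracket -> illegal
(0,4): flips 1 -> legal
(0,6): flips 1 -> legal
(1,1): flips 2 -> legal
(1,3): flips 2 -> legal
(1,6): no bracket -> illegal
(2,1): flips 3 -> legal
(2,5): no bracket -> illegal
(2,6): no bracket -> illegal
(3,1): flips 2 -> legal
(4,0): no bracket -> illegal
(4,1): flips 1 -> legal
(5,0): no bracket -> illegal
(5,2): no bracket -> illegal
(5,4): no bracket -> illegal
(6,0): flips 3 -> legal
(6,1): no bracket -> illegal
(6,2): flips 1 -> legal
(6,3): flips 1 -> legal
(6,4): no bracket -> illegal
B mobility = 11
-- W to move --
(1,3): no bracket -> illegal
(2,5): flips 1 -> legal
(3,5): flips 2 -> legal
(3,6): no bracket -> illegal
(4,6): flips 3 -> legal
(4,7): no bracket -> illegal
(5,2): no bracket -> illegal
(5,4): flips 4 -> legal
(5,5): flips 1 -> legal
(5,7): no bracket -> illegal
(6,5): no bracket -> illegal
(6,6): no bracket -> illegal
(7,6): no bracket -> illegal
(7,7): no bracket -> illegal
W mobility = 5

Answer: B=11 W=5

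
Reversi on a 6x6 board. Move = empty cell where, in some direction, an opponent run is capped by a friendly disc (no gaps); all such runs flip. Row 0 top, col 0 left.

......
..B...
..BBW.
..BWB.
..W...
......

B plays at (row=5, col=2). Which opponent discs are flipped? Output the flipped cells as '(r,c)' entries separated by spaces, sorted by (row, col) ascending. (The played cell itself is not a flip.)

Answer: (4,2)

Derivation:
Dir NW: first cell '.' (not opp) -> no flip
Dir N: opp run (4,2) capped by B -> flip
Dir NE: first cell '.' (not opp) -> no flip
Dir W: first cell '.' (not opp) -> no flip
Dir E: first cell '.' (not opp) -> no flip
Dir SW: edge -> no flip
Dir S: edge -> no flip
Dir SE: edge -> no flip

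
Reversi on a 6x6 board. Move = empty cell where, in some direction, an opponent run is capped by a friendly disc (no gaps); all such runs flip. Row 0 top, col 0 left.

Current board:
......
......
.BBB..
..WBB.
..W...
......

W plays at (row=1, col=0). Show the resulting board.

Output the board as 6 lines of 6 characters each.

Place W at (1,0); scan 8 dirs for brackets.
Dir NW: edge -> no flip
Dir N: first cell '.' (not opp) -> no flip
Dir NE: first cell '.' (not opp) -> no flip
Dir W: edge -> no flip
Dir E: first cell '.' (not opp) -> no flip
Dir SW: edge -> no flip
Dir S: first cell '.' (not opp) -> no flip
Dir SE: opp run (2,1) capped by W -> flip
All flips: (2,1)

Answer: ......
W.....
.WBB..
..WBB.
..W...
......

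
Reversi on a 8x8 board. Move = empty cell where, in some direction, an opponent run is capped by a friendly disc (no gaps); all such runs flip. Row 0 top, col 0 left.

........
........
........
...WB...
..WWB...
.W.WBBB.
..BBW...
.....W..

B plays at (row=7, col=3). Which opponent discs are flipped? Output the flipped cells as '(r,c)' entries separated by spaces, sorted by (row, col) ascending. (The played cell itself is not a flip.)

Answer: (6,4)

Derivation:
Dir NW: first cell 'B' (not opp) -> no flip
Dir N: first cell 'B' (not opp) -> no flip
Dir NE: opp run (6,4) capped by B -> flip
Dir W: first cell '.' (not opp) -> no flip
Dir E: first cell '.' (not opp) -> no flip
Dir SW: edge -> no flip
Dir S: edge -> no flip
Dir SE: edge -> no flip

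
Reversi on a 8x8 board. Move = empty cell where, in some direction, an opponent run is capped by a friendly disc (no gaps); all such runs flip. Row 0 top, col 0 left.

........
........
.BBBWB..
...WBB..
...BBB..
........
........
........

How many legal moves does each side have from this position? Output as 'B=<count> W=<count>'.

Answer: B=3 W=9

Derivation:
-- B to move --
(1,3): flips 1 -> legal
(1,4): flips 1 -> legal
(1,5): no bracket -> illegal
(3,2): flips 1 -> legal
(4,2): no bracket -> illegal
B mobility = 3
-- W to move --
(1,0): no bracket -> illegal
(1,1): flips 1 -> legal
(1,2): no bracket -> illegal
(1,3): flips 1 -> legal
(1,4): no bracket -> illegal
(1,5): no bracket -> illegal
(1,6): no bracket -> illegal
(2,0): flips 3 -> legal
(2,6): flips 1 -> legal
(3,0): no bracket -> illegal
(3,1): no bracket -> illegal
(3,2): no bracket -> illegal
(3,6): flips 2 -> legal
(4,2): no bracket -> illegal
(4,6): flips 1 -> legal
(5,2): no bracket -> illegal
(5,3): flips 1 -> legal
(5,4): flips 2 -> legal
(5,5): flips 1 -> legal
(5,6): no bracket -> illegal
W mobility = 9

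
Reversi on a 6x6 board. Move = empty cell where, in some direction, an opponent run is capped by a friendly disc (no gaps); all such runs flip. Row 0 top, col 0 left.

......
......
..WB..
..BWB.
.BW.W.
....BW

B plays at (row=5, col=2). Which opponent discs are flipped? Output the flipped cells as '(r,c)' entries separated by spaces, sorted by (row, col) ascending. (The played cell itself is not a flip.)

Dir NW: first cell 'B' (not opp) -> no flip
Dir N: opp run (4,2) capped by B -> flip
Dir NE: first cell '.' (not opp) -> no flip
Dir W: first cell '.' (not opp) -> no flip
Dir E: first cell '.' (not opp) -> no flip
Dir SW: edge -> no flip
Dir S: edge -> no flip
Dir SE: edge -> no flip

Answer: (4,2)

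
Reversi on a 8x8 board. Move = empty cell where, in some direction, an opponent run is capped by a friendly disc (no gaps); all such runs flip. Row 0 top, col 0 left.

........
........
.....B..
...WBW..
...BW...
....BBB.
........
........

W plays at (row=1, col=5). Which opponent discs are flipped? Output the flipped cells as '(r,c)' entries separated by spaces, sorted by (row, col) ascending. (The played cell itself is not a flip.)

Dir NW: first cell '.' (not opp) -> no flip
Dir N: first cell '.' (not opp) -> no flip
Dir NE: first cell '.' (not opp) -> no flip
Dir W: first cell '.' (not opp) -> no flip
Dir E: first cell '.' (not opp) -> no flip
Dir SW: first cell '.' (not opp) -> no flip
Dir S: opp run (2,5) capped by W -> flip
Dir SE: first cell '.' (not opp) -> no flip

Answer: (2,5)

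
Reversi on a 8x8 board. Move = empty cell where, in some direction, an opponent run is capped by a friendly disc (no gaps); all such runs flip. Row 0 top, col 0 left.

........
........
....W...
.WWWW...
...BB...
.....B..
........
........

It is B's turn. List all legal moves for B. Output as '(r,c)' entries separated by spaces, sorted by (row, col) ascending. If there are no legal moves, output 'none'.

(1,3): no bracket -> illegal
(1,4): flips 2 -> legal
(1,5): no bracket -> illegal
(2,0): no bracket -> illegal
(2,1): flips 1 -> legal
(2,2): flips 1 -> legal
(2,3): flips 1 -> legal
(2,5): flips 1 -> legal
(3,0): no bracket -> illegal
(3,5): no bracket -> illegal
(4,0): no bracket -> illegal
(4,1): no bracket -> illegal
(4,2): no bracket -> illegal
(4,5): no bracket -> illegal

Answer: (1,4) (2,1) (2,2) (2,3) (2,5)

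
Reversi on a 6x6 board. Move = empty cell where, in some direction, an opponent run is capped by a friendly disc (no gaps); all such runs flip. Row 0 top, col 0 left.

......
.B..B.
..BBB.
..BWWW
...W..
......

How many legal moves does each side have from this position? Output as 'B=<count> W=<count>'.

-- B to move --
(2,5): no bracket -> illegal
(4,2): flips 1 -> legal
(4,4): flips 2 -> legal
(4,5): flips 1 -> legal
(5,2): no bracket -> illegal
(5,3): flips 2 -> legal
(5,4): flips 1 -> legal
B mobility = 5
-- W to move --
(0,0): flips 2 -> legal
(0,1): no bracket -> illegal
(0,2): no bracket -> illegal
(0,3): no bracket -> illegal
(0,4): flips 2 -> legal
(0,5): no bracket -> illegal
(1,0): no bracket -> illegal
(1,2): flips 1 -> legal
(1,3): flips 2 -> legal
(1,5): flips 1 -> legal
(2,0): no bracket -> illegal
(2,1): flips 1 -> legal
(2,5): no bracket -> illegal
(3,1): flips 1 -> legal
(4,1): no bracket -> illegal
(4,2): no bracket -> illegal
W mobility = 7

Answer: B=5 W=7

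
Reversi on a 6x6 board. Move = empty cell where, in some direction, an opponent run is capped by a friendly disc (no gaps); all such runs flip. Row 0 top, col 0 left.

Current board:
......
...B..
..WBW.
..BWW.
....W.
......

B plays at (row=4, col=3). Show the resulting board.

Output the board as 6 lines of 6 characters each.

Answer: ......
...B..
..WBW.
..BBW.
...BW.
......

Derivation:
Place B at (4,3); scan 8 dirs for brackets.
Dir NW: first cell 'B' (not opp) -> no flip
Dir N: opp run (3,3) capped by B -> flip
Dir NE: opp run (3,4), next='.' -> no flip
Dir W: first cell '.' (not opp) -> no flip
Dir E: opp run (4,4), next='.' -> no flip
Dir SW: first cell '.' (not opp) -> no flip
Dir S: first cell '.' (not opp) -> no flip
Dir SE: first cell '.' (not opp) -> no flip
All flips: (3,3)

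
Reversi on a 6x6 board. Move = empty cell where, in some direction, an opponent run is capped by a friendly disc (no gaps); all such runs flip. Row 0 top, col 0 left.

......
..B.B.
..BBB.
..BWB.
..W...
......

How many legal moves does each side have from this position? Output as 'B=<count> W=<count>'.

-- B to move --
(3,1): no bracket -> illegal
(4,1): no bracket -> illegal
(4,3): flips 1 -> legal
(4,4): flips 1 -> legal
(5,1): flips 2 -> legal
(5,2): flips 1 -> legal
(5,3): no bracket -> illegal
B mobility = 4
-- W to move --
(0,1): no bracket -> illegal
(0,2): flips 3 -> legal
(0,3): no bracket -> illegal
(0,4): no bracket -> illegal
(0,5): no bracket -> illegal
(1,1): flips 1 -> legal
(1,3): flips 1 -> legal
(1,5): flips 1 -> legal
(2,1): no bracket -> illegal
(2,5): no bracket -> illegal
(3,1): flips 1 -> legal
(3,5): flips 1 -> legal
(4,1): no bracket -> illegal
(4,3): no bracket -> illegal
(4,4): no bracket -> illegal
(4,5): no bracket -> illegal
W mobility = 6

Answer: B=4 W=6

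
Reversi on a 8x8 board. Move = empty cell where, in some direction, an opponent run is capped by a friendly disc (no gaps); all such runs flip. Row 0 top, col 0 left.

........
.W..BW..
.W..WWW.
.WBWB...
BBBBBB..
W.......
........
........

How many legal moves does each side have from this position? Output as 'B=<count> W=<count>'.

Answer: B=10 W=11

Derivation:
-- B to move --
(0,0): no bracket -> illegal
(0,1): flips 3 -> legal
(0,2): no bracket -> illegal
(0,4): no bracket -> illegal
(0,5): no bracket -> illegal
(0,6): flips 3 -> legal
(1,0): flips 1 -> legal
(1,2): no bracket -> illegal
(1,3): no bracket -> illegal
(1,6): flips 2 -> legal
(1,7): no bracket -> illegal
(2,0): flips 1 -> legal
(2,2): flips 2 -> legal
(2,3): flips 1 -> legal
(2,7): no bracket -> illegal
(3,0): flips 1 -> legal
(3,5): no bracket -> illegal
(3,6): flips 1 -> legal
(3,7): no bracket -> illegal
(5,1): no bracket -> illegal
(6,0): flips 1 -> legal
(6,1): no bracket -> illegal
B mobility = 10
-- W to move --
(0,3): flips 1 -> legal
(0,4): flips 1 -> legal
(0,5): no bracket -> illegal
(1,3): flips 1 -> legal
(2,2): no bracket -> illegal
(2,3): flips 2 -> legal
(3,0): flips 1 -> legal
(3,5): flips 1 -> legal
(3,6): no bracket -> illegal
(4,6): no bracket -> illegal
(5,1): flips 2 -> legal
(5,2): flips 2 -> legal
(5,3): flips 2 -> legal
(5,4): flips 4 -> legal
(5,5): flips 1 -> legal
(5,6): no bracket -> illegal
W mobility = 11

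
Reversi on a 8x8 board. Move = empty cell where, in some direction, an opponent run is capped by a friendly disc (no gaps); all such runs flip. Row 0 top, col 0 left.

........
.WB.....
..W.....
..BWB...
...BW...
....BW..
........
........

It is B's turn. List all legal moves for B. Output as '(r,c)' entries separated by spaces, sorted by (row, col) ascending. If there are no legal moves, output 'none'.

(0,0): no bracket -> illegal
(0,1): no bracket -> illegal
(0,2): no bracket -> illegal
(1,0): flips 1 -> legal
(1,3): no bracket -> illegal
(2,0): no bracket -> illegal
(2,1): no bracket -> illegal
(2,3): flips 1 -> legal
(2,4): no bracket -> illegal
(3,1): no bracket -> illegal
(3,5): no bracket -> illegal
(4,2): no bracket -> illegal
(4,5): flips 1 -> legal
(4,6): no bracket -> illegal
(5,3): no bracket -> illegal
(5,6): flips 1 -> legal
(6,4): no bracket -> illegal
(6,5): no bracket -> illegal
(6,6): no bracket -> illegal

Answer: (1,0) (2,3) (4,5) (5,6)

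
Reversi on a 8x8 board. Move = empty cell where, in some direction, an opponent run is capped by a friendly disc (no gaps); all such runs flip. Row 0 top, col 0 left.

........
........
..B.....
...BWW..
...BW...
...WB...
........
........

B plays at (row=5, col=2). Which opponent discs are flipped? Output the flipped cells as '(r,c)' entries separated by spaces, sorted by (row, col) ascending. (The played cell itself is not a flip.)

Answer: (5,3)

Derivation:
Dir NW: first cell '.' (not opp) -> no flip
Dir N: first cell '.' (not opp) -> no flip
Dir NE: first cell 'B' (not opp) -> no flip
Dir W: first cell '.' (not opp) -> no flip
Dir E: opp run (5,3) capped by B -> flip
Dir SW: first cell '.' (not opp) -> no flip
Dir S: first cell '.' (not opp) -> no flip
Dir SE: first cell '.' (not opp) -> no flip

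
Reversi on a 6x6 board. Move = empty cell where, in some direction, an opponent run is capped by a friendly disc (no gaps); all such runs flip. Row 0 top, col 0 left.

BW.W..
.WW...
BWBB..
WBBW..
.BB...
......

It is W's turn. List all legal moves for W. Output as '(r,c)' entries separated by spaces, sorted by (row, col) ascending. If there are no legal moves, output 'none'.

Answer: (1,0) (1,3) (2,4) (3,4) (4,3) (5,1) (5,2)

Derivation:
(1,0): flips 1 -> legal
(1,3): flips 1 -> legal
(1,4): no bracket -> illegal
(2,4): flips 2 -> legal
(3,4): flips 1 -> legal
(4,0): no bracket -> illegal
(4,3): flips 1 -> legal
(5,0): no bracket -> illegal
(5,1): flips 3 -> legal
(5,2): flips 4 -> legal
(5,3): no bracket -> illegal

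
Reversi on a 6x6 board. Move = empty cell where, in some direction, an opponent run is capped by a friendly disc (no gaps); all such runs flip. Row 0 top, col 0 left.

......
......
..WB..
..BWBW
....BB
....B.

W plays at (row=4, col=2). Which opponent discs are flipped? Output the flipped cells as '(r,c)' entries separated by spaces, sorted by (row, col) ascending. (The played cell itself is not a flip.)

Dir NW: first cell '.' (not opp) -> no flip
Dir N: opp run (3,2) capped by W -> flip
Dir NE: first cell 'W' (not opp) -> no flip
Dir W: first cell '.' (not opp) -> no flip
Dir E: first cell '.' (not opp) -> no flip
Dir SW: first cell '.' (not opp) -> no flip
Dir S: first cell '.' (not opp) -> no flip
Dir SE: first cell '.' (not opp) -> no flip

Answer: (3,2)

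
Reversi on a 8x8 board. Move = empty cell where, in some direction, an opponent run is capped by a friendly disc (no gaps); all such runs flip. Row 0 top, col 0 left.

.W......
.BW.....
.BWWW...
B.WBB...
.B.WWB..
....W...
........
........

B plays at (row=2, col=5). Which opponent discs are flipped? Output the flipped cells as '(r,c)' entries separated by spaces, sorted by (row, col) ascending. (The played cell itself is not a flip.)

Dir NW: first cell '.' (not opp) -> no flip
Dir N: first cell '.' (not opp) -> no flip
Dir NE: first cell '.' (not opp) -> no flip
Dir W: opp run (2,4) (2,3) (2,2) capped by B -> flip
Dir E: first cell '.' (not opp) -> no flip
Dir SW: first cell 'B' (not opp) -> no flip
Dir S: first cell '.' (not opp) -> no flip
Dir SE: first cell '.' (not opp) -> no flip

Answer: (2,2) (2,3) (2,4)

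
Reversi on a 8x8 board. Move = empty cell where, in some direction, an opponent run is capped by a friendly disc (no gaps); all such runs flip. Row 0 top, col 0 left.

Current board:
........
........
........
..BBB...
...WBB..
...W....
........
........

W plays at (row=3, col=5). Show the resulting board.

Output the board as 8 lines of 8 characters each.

Answer: ........
........
........
..BBBW..
...WWB..
...W....
........
........

Derivation:
Place W at (3,5); scan 8 dirs for brackets.
Dir NW: first cell '.' (not opp) -> no flip
Dir N: first cell '.' (not opp) -> no flip
Dir NE: first cell '.' (not opp) -> no flip
Dir W: opp run (3,4) (3,3) (3,2), next='.' -> no flip
Dir E: first cell '.' (not opp) -> no flip
Dir SW: opp run (4,4) capped by W -> flip
Dir S: opp run (4,5), next='.' -> no flip
Dir SE: first cell '.' (not opp) -> no flip
All flips: (4,4)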